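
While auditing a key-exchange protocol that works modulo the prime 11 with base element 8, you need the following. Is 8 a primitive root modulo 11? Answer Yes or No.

Yes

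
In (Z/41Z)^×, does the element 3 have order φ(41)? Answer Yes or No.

φ(41) = 41 − 1 = 40 = 2^3 · 5.
Test 3^(40/q) mod 41 for each prime factor q of 40:
3^20 ≡ 40 (mod 41)  [q = 2: ≢ 1 ✓]
3^8 ≡ 1 (mod 41)  [q = 5: ≡ 1 ✗]
3^8 ≡ 1 shows ord(3) | 8, strictly less than φ(41); not a primitive root.

No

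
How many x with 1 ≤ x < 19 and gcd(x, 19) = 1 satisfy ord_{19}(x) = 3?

φ(19) = 19 − 1 = 18 = 2 · 3^2.
In a cyclic group of order 18, there are φ(d) elements of order d for each divisor d of 18, and zero for non-divisors.
3 | 18, and φ(3) = 3 − 1 = 2.

2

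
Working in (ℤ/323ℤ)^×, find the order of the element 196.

72

ord(196) | φ(323) = φ(17·19) = (17−1)·(19−1) = 16·18 = 288 = 2^5 · 3^2.
Divisors of 288: 1, 2, 3, 4, 6, 8, 9, 12, 16, 18, 24, 32, 36, 48, 72, 96, 144, 288.
Compute 196^d (mod 323) for the divisors d until we hit 1:
196^1 ≡ 196
196^2 ≡ 302
196^3 ≡ 83
196^4 ≡ 118
196^6 ≡ 106
196^8 ≡ 35
196^9 ≡ 77
196^12 ≡ 254
196^16 ≡ 256
196^18 ≡ 115
196^24 ≡ 239
196^32 ≡ 290
196^36 ≡ 305
196^48 ≡ 273
196^72 ≡ 1
Therefore the multiplicative order of 196 modulo 323 is 72.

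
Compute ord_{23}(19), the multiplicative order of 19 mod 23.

By Lagrange's theorem, ord_23(19) divides φ(23) = 23 − 1 = 22 = 2 · 11.
Divisors of 22: 1, 2, 11, 22.
Evaluate successive powers at the divisors of 22:
19^1 ≡ 19 (mod 23)
19^2 ≡ 16 (mod 23)
19^11 ≡ 22 (mod 23)
19^22 ≡ 1 (mod 23) ✓
Hence ord(19) = 22.

22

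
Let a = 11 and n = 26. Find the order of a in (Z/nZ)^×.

12

The order of 11 must divide φ(26) = φ(2)·φ(13) = 1·12 = 12 = 2^2 · 3.
Divisors of 12: 1, 2, 3, 4, 6, 12.
Evaluate successive powers at the divisors of 12:
11^1 ≡ 11 (mod 26)
11^2 ≡ 17 (mod 26)
11^3 ≡ 5 (mod 26)
11^4 ≡ 3 (mod 26)
11^6 ≡ 25 (mod 26)
11^12 ≡ 1 (mod 26) ✓
Hence ord(11) = 12.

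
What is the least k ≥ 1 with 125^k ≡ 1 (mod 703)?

12

Since 125 ∈ (Z/703Z)^×, its order divides φ(703) = φ(19·37) = (19−1)·(37−1) = 18·36 = 648 = 2^3 · 3^4.
Divisors of 648: 1, 2, 3, 4, 6, 8, 9, 12, 18, 24, 27, 36, 54, 72, 81, 108, 162, 216, 324, 648.
Evaluate successive powers at the divisors of 648:
125^1 ≡ 125
125^2 ≡ 159
125^3 ≡ 191
125^4 ≡ 676
125^6 ≡ 628
125^8 ≡ 26
125^9 ≡ 438
125^12 ≡ 1
Therefore the multiplicative order of 125 modulo 703 is 12.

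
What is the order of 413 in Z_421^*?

140

By Lagrange's theorem, ord_421(413) divides φ(421) = 421 − 1 = 420 = 2^2 · 3 · 5 · 7.
Divisors of 420: 1, 2, 3, 4, 5, 6, 7, 10, 12, 14, 15, 20, 21, 28, 30, 35, 42, 60, 70, 84, 105, 140, 210, 420.
Compute 413^d (mod 421) for the divisors d until we hit 1:
413^1 ≡ 413 (mod 421)
413^2 ≡ 64 (mod 421)
413^3 ≡ 330 (mod 421)
413^4 ≡ 307 (mod 421)
413^5 ≡ 70 (mod 421)
413^6 ≡ 282 (mod 421)
413^7 ≡ 270 (mod 421)
413^10 ≡ 269 (mod 421)
413^12 ≡ 376 (mod 421)
413^14 ≡ 67 (mod 421)
413^15 ≡ 306 (mod 421)
413^20 ≡ 370 (mod 421)
413^21 ≡ 408 (mod 421)
413^28 ≡ 279 (mod 421)
413^30 ≡ 174 (mod 421)
413^35 ≡ 392 (mod 421)
413^42 ≡ 169 (mod 421)
413^60 ≡ 385 (mod 421)
413^70 ≡ 420 (mod 421)
413^84 ≡ 354 (mod 421)
413^105 ≡ 29 (mod 421)
413^140 ≡ 1 (mod 421) ✓
Hence ord(413) = 140.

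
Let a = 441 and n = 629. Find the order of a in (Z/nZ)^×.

ord(441) | φ(629) = φ(17·37) = (17−1)·(37−1) = 16·36 = 576 = 2^6 · 3^2.
Divisors of 576: 1, 2, 3, 4, 6, 8, 9, 12, 16, 18, 24, 32, 36, 48, 64, 72, 96, 144, 192, 288, 576.
Compute 441^d (mod 629) for the divisors d until we hit 1:
441^1 ≡ 441 (mod 629)
441^2 ≡ 120 (mod 629)
441^3 ≡ 84 (mod 629)
441^4 ≡ 562 (mod 629)
441^6 ≡ 137 (mod 629)
441^8 ≡ 86 (mod 629)
441^9 ≡ 186 (mod 629)
441^12 ≡ 528 (mod 629)
441^16 ≡ 477 (mod 629)
441^18 ≡ 1 (mod 629) ✓
The smallest such exponent is 18, so the order of 441 is 18.

18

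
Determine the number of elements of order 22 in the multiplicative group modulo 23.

10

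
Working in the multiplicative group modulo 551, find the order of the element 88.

6

By Lagrange's theorem, ord_551(88) divides φ(551) = φ(19·29) = (19−1)·(29−1) = 18·28 = 504 = 2^3 · 3^2 · 7.
Divisors of 504: 1, 2, 3, 4, 6, 7, 8, 9, 12, 14, 18, 21, 24, 28, 36, 42, 56, 63, 72, 84, 126, 168, 252, 504.
Evaluate successive powers at the divisors of 504:
88^1 ≡ 88 (mod 551)
88^2 ≡ 30 (mod 551)
88^3 ≡ 436 (mod 551)
88^4 ≡ 349 (mod 551)
88^6 ≡ 1 (mod 551) ✓
So ord_551(88) = 6.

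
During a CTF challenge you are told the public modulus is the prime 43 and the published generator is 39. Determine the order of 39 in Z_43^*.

ord(39) | φ(43) = 43 − 1 = 42 = 2 · 3 · 7.
Divisors of 42: 1, 2, 3, 6, 7, 14, 21, 42.
Evaluate successive powers at the divisors of 42:
39^1 ≡ 39
39^2 ≡ 16
39^3 ≡ 22
39^6 ≡ 11
39^7 ≡ 42
39^14 ≡ 1
Therefore the multiplicative order of 39 modulo 43 is 14.

14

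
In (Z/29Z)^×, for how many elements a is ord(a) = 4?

2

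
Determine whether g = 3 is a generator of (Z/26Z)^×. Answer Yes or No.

No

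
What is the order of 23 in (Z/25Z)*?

Since 23 ∈ (Z/25Z)^×, its order divides φ(25) = φ(5^2) = 5·(5−1) = 20 = 2^2 · 5.
Divisors of 20: 1, 2, 4, 5, 10, 20.
Test each divisor d:
23^1 ≡ 23
23^2 ≡ 4
23^4 ≡ 16
23^5 ≡ 18
23^10 ≡ 24
23^20 ≡ 1
So ord_25(23) = 20.

20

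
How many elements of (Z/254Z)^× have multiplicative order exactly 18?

6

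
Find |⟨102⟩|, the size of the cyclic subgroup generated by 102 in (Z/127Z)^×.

42

ord(102) | φ(127) = 127 − 1 = 126 = 2 · 3^2 · 7.
Divisors of 126: 1, 2, 3, 6, 7, 9, 14, 18, 21, 42, 63, 126.
Compute 102^d (mod 127) for the divisors d until we hit 1:
102^1 ≡ 102
102^2 ≡ 117
102^3 ≡ 123
102^6 ≡ 16
102^7 ≡ 108
102^9 ≡ 63
102^14 ≡ 107
102^18 ≡ 32
102^21 ≡ 126
102^42 ≡ 1
So ord_127(102) = 42.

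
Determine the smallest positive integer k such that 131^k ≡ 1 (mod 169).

13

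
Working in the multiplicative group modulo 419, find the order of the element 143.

ord(143) | φ(419) = 419 − 1 = 418 = 2 · 11 · 19.
Divisors of 418: 1, 2, 11, 19, 22, 38, 209, 418.
Test each divisor d:
143^1 ≡ 143 (mod 419)
143^2 ≡ 337 (mod 419)
143^11 ≡ 305 (mod 419)
143^19 ≡ 71 (mod 419)
143^22 ≡ 7 (mod 419)
143^38 ≡ 13 (mod 419)
143^209 ≡ 418 (mod 419)
143^418 ≡ 1 (mod 419) ✓
So ord_419(143) = 418.

418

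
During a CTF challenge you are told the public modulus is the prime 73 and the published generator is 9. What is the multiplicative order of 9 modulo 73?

ord(9) | φ(73) = 73 − 1 = 72 = 2^3 · 3^2.
Divisors of 72: 1, 2, 3, 4, 6, 8, 9, 12, 18, 24, 36, 72.
Evaluate successive powers at the divisors of 72:
9^1 ≡ 9 (mod 73)
9^2 ≡ 8 (mod 73)
9^3 ≡ 72 (mod 73)
9^4 ≡ 64 (mod 73)
9^6 ≡ 1 (mod 73) ✓
Therefore the multiplicative order of 9 modulo 73 is 6.

6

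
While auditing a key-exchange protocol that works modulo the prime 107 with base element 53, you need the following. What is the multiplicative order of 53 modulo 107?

53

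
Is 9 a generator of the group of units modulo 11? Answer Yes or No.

φ(11) = 11 − 1 = 10 = 2 · 5.
An element g generates (Z/11Z)^× iff g^(10/q) ≢ 1 (mod 11) for each prime q ∈ {2, 5}.
9^5 ≡ 1 (mod 11)  [q = 2: ≡ 1 ✗]
9^2 ≡ 4 (mod 11)  [q = 5: ≢ 1 ✓]
9^5 ≡ 1 shows ord(9) | 5, strictly less than φ(11); not a primitive root.

No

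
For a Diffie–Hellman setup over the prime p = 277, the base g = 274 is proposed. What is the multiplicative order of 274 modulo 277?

Since 274 ∈ (Z/277Z)^×, its order divides φ(277) = 277 − 1 = 276 = 2^2 · 3 · 23.
Divisors of 276: 1, 2, 3, 4, 6, 12, 23, 46, 69, 92, 138, 276.
Evaluate successive powers at the divisors of 276:
274^1 ≡ 274 (mod 277)
274^2 ≡ 9 (mod 277)
274^3 ≡ 250 (mod 277)
274^4 ≡ 81 (mod 277)
274^6 ≡ 175 (mod 277)
274^12 ≡ 155 (mod 277)
274^23 ≡ 117 (mod 277)
274^46 ≡ 116 (mod 277)
274^69 ≡ 276 (mod 277)
274^92 ≡ 160 (mod 277)
274^138 ≡ 1 (mod 277) ✓
The smallest such exponent is 138, so the order of 274 is 138.

138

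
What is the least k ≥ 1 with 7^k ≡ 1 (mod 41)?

40

Since 7 ∈ (Z/41Z)^×, its order divides φ(41) = 41 − 1 = 40 = 2^3 · 5.
Divisors of 40: 1, 2, 4, 5, 8, 10, 20, 40.
Evaluate successive powers at the divisors of 40:
7^1 ≡ 7
7^2 ≡ 8
7^4 ≡ 23
7^5 ≡ 38
7^8 ≡ 37
7^10 ≡ 9
7^20 ≡ 40
7^40 ≡ 1
So ord_41(7) = 40.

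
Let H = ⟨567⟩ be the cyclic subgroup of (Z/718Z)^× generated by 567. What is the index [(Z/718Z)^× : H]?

Since 567 ∈ (Z/718Z)^×, its order divides φ(718) = φ(2)·φ(359) = 1·358 = 358 = 2 · 179.
Divisors of 358: 1, 2, 179, 358.
Compute 567^d (mod 718) for the divisors d until we hit 1:
567^1 ≡ 567 (mod 718)
567^2 ≡ 543 (mod 718)
567^179 ≡ 717 (mod 718)
567^358 ≡ 1 (mod 718) ✓
The order of 567 is 358, so the subgroup it generates has 358 elements.
Index = |(Z/718Z)^×| / |⟨567⟩| = 358 / 358 = 1.

1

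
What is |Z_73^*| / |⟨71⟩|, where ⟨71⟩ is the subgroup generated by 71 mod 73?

4

By Lagrange's theorem, ord_73(71) divides φ(73) = 73 − 1 = 72 = 2^3 · 3^2.
Divisors of 72: 1, 2, 3, 4, 6, 8, 9, 12, 18, 24, 36, 72.
Compute 71^d (mod 73) for the divisors d until we hit 1:
71^1 ≡ 71
71^2 ≡ 4
71^3 ≡ 65
71^4 ≡ 16
71^6 ≡ 64
71^8 ≡ 37
71^9 ≡ 72
71^12 ≡ 8
71^18 ≡ 1
The order of 71 is 18, so the subgroup it generates has 18 elements.
[(Z/73Z)^× : ⟨71⟩] = 72/18 = 4.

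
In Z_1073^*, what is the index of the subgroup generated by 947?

The order of 947 must divide φ(1073) = φ(29·37) = (29−1)·(37−1) = 28·36 = 1008 = 2^4 · 3^2 · 7.
Divisors of 1008: 1, 2, 3, 4, 6, 7, 8, 9, 12, 14, 16, 18, 21, 24, 28, 36, 42, 48, 56, 63, 72, 84, 112, 126, 144, 168, 252, 336, 504, 1008.
Test each divisor d:
947^1 ≡ 947 (mod 1073)
947^2 ≡ 854 (mod 1073)
947^3 ≡ 769 (mod 1073)
947^4 ≡ 749 (mod 1073)
947^6 ≡ 138 (mod 1073)
947^7 ≡ 853 (mod 1073)
947^8 ≡ 895 (mod 1073)
947^9 ≡ 968 (mod 1073)
947^12 ≡ 803 (mod 1073)
947^14 ≡ 115 (mod 1073)
947^16 ≡ 567 (mod 1073)
947^18 ≡ 295 (mod 1073)
947^21 ≡ 452 (mod 1073)
947^24 ≡ 1009 (mod 1073)
947^28 ≡ 349 (mod 1073)
947^36 ≡ 112 (mod 1073)
947^42 ≡ 434 (mod 1073)
947^48 ≡ 877 (mod 1073)
947^56 ≡ 552 (mod 1073)
947^63 ≡ 882 (mod 1073)
947^72 ≡ 741 (mod 1073)
947^84 ≡ 581 (mod 1073)
947^112 ≡ 1045 (mod 1073)
947^126 ≡ 1072 (mod 1073)
947^144 ≡ 778 (mod 1073)
947^168 ≡ 639 (mod 1073)
947^252 ≡ 1 (mod 1073) ✓
Thus |⟨947⟩| = ord(947) = 252.
[(Z/1073Z)^× : ⟨947⟩] = 1008/252 = 4.

4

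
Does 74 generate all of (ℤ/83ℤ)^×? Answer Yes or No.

Yes

φ(83) = 83 − 1 = 82 = 2 · 41.
Test 74^(82/q) mod 83 for each prime factor q of 82:
74^41 ≡ 82 (mod 83)  [q = 2: ≢ 1 ✓]
74^2 ≡ 81 (mod 83)  [q = 41: ≢ 1 ✓]
All checks pass, so 74 has order 82 and is a primitive root modulo 83.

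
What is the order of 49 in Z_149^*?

37

The order of 49 must divide φ(149) = 149 − 1 = 148 = 2^2 · 37.
Divisors of 148: 1, 2, 4, 37, 74, 148.
Check 49^d mod 149 for each divisor in increasing order:
49^1 ≡ 49 (mod 149)
49^2 ≡ 17 (mod 149)
49^4 ≡ 140 (mod 149)
49^37 ≡ 1 (mod 149) ✓
Hence ord(49) = 37.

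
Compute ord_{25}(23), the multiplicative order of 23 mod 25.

20

Since 23 ∈ (Z/25Z)^×, its order divides φ(25) = φ(5^2) = 5·(5−1) = 20 = 2^2 · 5.
Divisors of 20: 1, 2, 4, 5, 10, 20.
Test each divisor d:
23^1 ≡ 23
23^2 ≡ 4
23^4 ≡ 16
23^5 ≡ 18
23^10 ≡ 24
23^20 ≡ 1
Hence ord(23) = 20.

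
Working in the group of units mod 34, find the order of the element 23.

Since 23 ∈ (Z/34Z)^×, its order divides φ(34) = φ(2)·φ(17) = 1·16 = 16 = 2^4.
Divisors of 16: 1, 2, 4, 8, 16.
Check 23^d mod 34 for each divisor in increasing order:
23^1 ≡ 23 (mod 34)
23^2 ≡ 19 (mod 34)
23^4 ≡ 21 (mod 34)
23^8 ≡ 33 (mod 34)
23^16 ≡ 1 (mod 34) ✓
Hence ord(23) = 16.

16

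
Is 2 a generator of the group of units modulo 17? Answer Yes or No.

No

φ(17) = 17 − 1 = 16 = 2^4.
An element g generates (Z/17Z)^× iff g^(16/q) ≢ 1 (mod 17) for each prime q ∈ {2}.
2^8 ≡ 1 (mod 17)  [q = 2: ≡ 1 ✗]
Since 2^8 ≡ 1, the order of 2 divides 8 < 16, so 2 is not a primitive root.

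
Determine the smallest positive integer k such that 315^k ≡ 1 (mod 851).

Since 315 ∈ (Z/851Z)^×, its order divides φ(851) = φ(23·37) = (23−1)·(37−1) = 22·36 = 792 = 2^3 · 3^2 · 11.
Divisors of 792: 1, 2, 3, 4, 6, 8, 9, 11, 12, 18, 22, 24, 33, 36, 44, 66, 72, 88, 99, 132, 198, 264, 396, 792.
Check 315^d mod 851 for each divisor in increasing order:
315^1 ≡ 315
315^2 ≡ 509
315^3 ≡ 347
315^4 ≡ 377
315^6 ≡ 418
315^8 ≡ 12
315^9 ≡ 376
315^11 ≡ 760
315^12 ≡ 269
315^18 ≡ 110
315^22 ≡ 622
315^24 ≡ 26
315^33 ≡ 415
315^36 ≡ 186
315^44 ≡ 530
315^66 ≡ 323
315^72 ≡ 556
315^88 ≡ 70
315^99 ≡ 438
315^132 ≡ 507
315^198 ≡ 369
315^264 ≡ 47
315^396 ≡ 1
Hence ord(315) = 396.

396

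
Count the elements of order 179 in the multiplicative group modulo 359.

178

φ(359) = 359 − 1 = 358 = 2 · 179.
Since (Z/359Z)^× is cyclic of order 358, the number of elements of order d is φ(d) when d | 358 and 0 otherwise.
179 | 358, and φ(179) = 179 − 1 = 178.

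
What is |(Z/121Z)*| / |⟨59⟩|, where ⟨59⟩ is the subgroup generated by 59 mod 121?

Since 59 ∈ (Z/121Z)^×, its order divides φ(121) = φ(11^2) = 11·(11−1) = 110 = 2 · 5 · 11.
Divisors of 110: 1, 2, 5, 10, 11, 22, 55, 110.
Evaluate successive powers at the divisors of 110:
59^1 ≡ 59
59^2 ≡ 93
59^5 ≡ 34
59^10 ≡ 67
59^11 ≡ 81
59^22 ≡ 27
59^55 ≡ 1
The order of 59 is 55, so the subgroup it generates has 55 elements.
[(Z/121Z)^× : ⟨59⟩] = 110/55 = 2.

2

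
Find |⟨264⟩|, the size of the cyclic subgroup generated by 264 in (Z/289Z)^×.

136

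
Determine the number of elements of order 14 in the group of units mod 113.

6

φ(113) = 113 − 1 = 112 = 2^4 · 7.
In a cyclic group of order 112, there are φ(d) elements of order d for each divisor d of 112, and zero for non-divisors.
14 = 2 · 7 divides 112, and φ(14) = 6.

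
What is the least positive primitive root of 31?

φ(31) = 31 − 1 = 30 = 2 · 3 · 5.
Test candidates g = 2, 3, … against the prime factors q ∈ {2, 3, 5} of φ(31): g is a generator iff g^(30/q) ≢ 1 for every such q.
g = 2: 2^15 ≡ 1 — hits 1, so not a primitive root.
g = 3: 3^15 ≡ 30; 3^10 ≡ 25; 3^6 ≡ 16 — none is 1, so 3 is a primitive root.
Hence the least primitive root of 31 is 3.

3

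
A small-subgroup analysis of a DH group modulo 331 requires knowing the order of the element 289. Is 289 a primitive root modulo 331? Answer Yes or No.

φ(331) = 331 − 1 = 330 = 2 · 3 · 5 · 11.
An element g generates (Z/331Z)^× iff g^(330/q) ≢ 1 (mod 331) for each prime q ∈ {2, 3, 5, 11}.
289^165 ≡ 1 (mod 331)  [q = 2: ≡ 1 ✗]
289^110 ≡ 31 (mod 331)  [q = 3: ≢ 1 ✓]
289^66 ≡ 323 (mod 331)  [q = 5: ≢ 1 ✓]
289^30 ≡ 180 (mod 331)  [q = 11: ≢ 1 ✓]
The check at q = 2 fails, so 289 generates a proper subgroup.

No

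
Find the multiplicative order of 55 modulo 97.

By Lagrange's theorem, ord_97(55) divides φ(97) = 97 − 1 = 96 = 2^5 · 3.
Divisors of 96: 1, 2, 3, 4, 6, 8, 12, 16, 24, 32, 48, 96.
Test each divisor d:
55^1 ≡ 55 (mod 97)
55^2 ≡ 18 (mod 97)
55^3 ≡ 20 (mod 97)
55^4 ≡ 33 (mod 97)
55^6 ≡ 12 (mod 97)
55^8 ≡ 22 (mod 97)
55^12 ≡ 47 (mod 97)
55^16 ≡ 96 (mod 97)
55^24 ≡ 75 (mod 97)
55^32 ≡ 1 (mod 97) ✓
So ord_97(55) = 32.

32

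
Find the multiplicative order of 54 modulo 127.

42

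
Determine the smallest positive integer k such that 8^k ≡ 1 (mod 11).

10

By Lagrange's theorem, ord_11(8) divides φ(11) = 11 − 1 = 10 = 2 · 5.
Divisors of 10: 1, 2, 5, 10.
Check 8^d mod 11 for each divisor in increasing order:
8^1 ≡ 8
8^2 ≡ 9
8^5 ≡ 10
8^10 ≡ 1
The smallest such exponent is 10, so the order of 8 is 10.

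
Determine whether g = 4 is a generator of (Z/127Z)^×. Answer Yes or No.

No

φ(127) = 127 − 1 = 126 = 2 · 3^2 · 7.
4 is a primitive root mod 127 iff 4^(φ(127)/q) ≢ 1 for every prime q | φ(127), i.e. q ∈ {2, 3, 7}.
4^63 ≡ 1 (mod 127)  [q = 2: ≡ 1 ✗]
4^42 ≡ 1 (mod 127)  [q = 3: ≡ 1 ✗]
4^18 ≡ 2 (mod 127)  [q = 7: ≢ 1 ✓]
The check at q = 2 fails, so 4 generates a proper subgroup.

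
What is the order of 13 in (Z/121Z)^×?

ord(13) | φ(121) = φ(11^2) = 11·(11−1) = 110 = 2 · 5 · 11.
Divisors of 110: 1, 2, 5, 10, 11, 22, 55, 110.
Test each divisor d:
13^1 ≡ 13
13^2 ≡ 48
13^5 ≡ 65
13^10 ≡ 111
13^11 ≡ 112
13^22 ≡ 81
13^55 ≡ 120
13^110 ≡ 1
Therefore the multiplicative order of 13 modulo 121 is 110.

110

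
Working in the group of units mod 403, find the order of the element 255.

60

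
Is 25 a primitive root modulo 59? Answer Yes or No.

φ(59) = 59 − 1 = 58 = 2 · 29.
It suffices to check that the order of 25 is not a proper divisor of 58: compute 25^(58/q) for q ∈ {2, 29}.
25^29 ≡ 1 (mod 59)  [q = 2: ≡ 1 ✗]
25^2 ≡ 35 (mod 59)  [q = 29: ≢ 1 ✓]
Since 25^29 ≡ 1, the order of 25 divides 29 < 58, so 25 is not a primitive root.

No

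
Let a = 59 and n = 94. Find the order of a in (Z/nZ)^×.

23

Since 59 ∈ (Z/94Z)^×, its order divides φ(94) = φ(2)·φ(47) = 1·46 = 46 = 2 · 23.
Divisors of 46: 1, 2, 23, 46.
Check 59^d mod 94 for each divisor in increasing order:
59^1 ≡ 59
59^2 ≡ 3
59^23 ≡ 1
The smallest such exponent is 23, so the order of 59 is 23.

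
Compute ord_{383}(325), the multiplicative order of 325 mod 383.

ord(325) | φ(383) = 383 − 1 = 382 = 2 · 191.
Divisors of 382: 1, 2, 191, 382.
Compute 325^d (mod 383) for the divisors d until we hit 1:
325^1 ≡ 325
325^2 ≡ 300
325^191 ≡ 382
325^382 ≡ 1
The smallest such exponent is 382, so the order of 325 is 382.

382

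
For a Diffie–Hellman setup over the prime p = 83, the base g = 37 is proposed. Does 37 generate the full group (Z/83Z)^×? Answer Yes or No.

φ(83) = 83 − 1 = 82 = 2 · 41.
37 is a primitive root mod 83 iff 37^(φ(83)/q) ≢ 1 for every prime q | φ(83), i.e. q ∈ {2, 41}.
37^41 ≡ 1 (mod 83)  [q = 2: ≡ 1 ✗]
37^2 ≡ 41 (mod 83)  [q = 41: ≢ 1 ✓]
Since 37^41 ≡ 1, the order of 37 divides 41 < 82, so 37 is not a primitive root.

No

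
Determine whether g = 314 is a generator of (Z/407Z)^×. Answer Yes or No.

No

407 = 11 · 37 is a product of two distinct odd primes, so (Z/407Z)^× ≅ (Z/11Z)^× × (Z/37Z)^× is not cyclic.
No primitive root modulo 407 exists; in particular 314 is not one.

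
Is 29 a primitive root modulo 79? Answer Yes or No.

Yes

φ(79) = 79 − 1 = 78 = 2 · 3 · 13.
It suffices to check that the order of 29 is not a proper divisor of 78: compute 29^(78/q) for q ∈ {2, 3, 13}.
29^39 ≡ 78 (mod 79)  [q = 2: ≢ 1 ✓]
29^26 ≡ 55 (mod 79)  [q = 3: ≢ 1 ✓]
29^6 ≡ 10 (mod 79)  [q = 13: ≢ 1 ✓]
None equal 1, so ord_79(29) = 78: 29 is a primitive root.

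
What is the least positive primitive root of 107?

2

φ(107) = 107 − 1 = 106 = 2 · 53.
Test candidates g = 2, 3, … against the prime factors q ∈ {2, 53} of φ(107): g is a generator iff g^(106/q) ≢ 1 for every such q.
g = 2: 2^53 ≡ 106; 2^2 ≡ 4 — none is 1, so 2 is a primitive root.
Hence the least primitive root of 107 is 2.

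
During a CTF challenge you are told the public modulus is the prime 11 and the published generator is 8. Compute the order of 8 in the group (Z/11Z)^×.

By Lagrange's theorem, ord_11(8) divides φ(11) = 11 − 1 = 10 = 2 · 5.
Divisors of 10: 1, 2, 5, 10.
Evaluate successive powers at the divisors of 10:
8^1 ≡ 8 (mod 11)
8^2 ≡ 9 (mod 11)
8^5 ≡ 10 (mod 11)
8^10 ≡ 1 (mod 11) ✓
Therefore the multiplicative order of 8 modulo 11 is 10.

10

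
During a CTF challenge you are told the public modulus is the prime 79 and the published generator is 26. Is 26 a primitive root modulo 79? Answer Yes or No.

No

φ(79) = 79 − 1 = 78 = 2 · 3 · 13.
It suffices to check that the order of 26 is not a proper divisor of 78: compute 26^(78/q) for q ∈ {2, 3, 13}.
26^39 ≡ 1 (mod 79)  [q = 2: ≡ 1 ✗]
26^26 ≡ 55 (mod 79)  [q = 3: ≢ 1 ✓]
26^6 ≡ 22 (mod 79)  [q = 13: ≢ 1 ✓]
26^39 ≡ 1 shows ord(26) | 39, strictly less than φ(79); not a primitive root.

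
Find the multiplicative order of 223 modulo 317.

79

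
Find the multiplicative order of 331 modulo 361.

114

The order of 331 must divide φ(361) = φ(19^2) = 19·(19−1) = 342 = 2 · 3^2 · 19.
Divisors of 342: 1, 2, 3, 6, 9, 18, 19, 38, 57, 114, 171, 342.
Test each divisor d:
331^1 ≡ 331 (mod 361)
331^2 ≡ 178 (mod 361)
331^3 ≡ 75 (mod 361)
331^6 ≡ 210 (mod 361)
331^9 ≡ 227 (mod 361)
331^18 ≡ 267 (mod 361)
331^19 ≡ 293 (mod 361)
331^38 ≡ 292 (mod 361)
331^57 ≡ 360 (mod 361)
331^114 ≡ 1 (mod 361) ✓
So ord_361(331) = 114.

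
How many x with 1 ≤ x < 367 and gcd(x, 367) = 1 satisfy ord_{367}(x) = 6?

φ(367) = 367 − 1 = 366 = 2 · 3 · 61.
(Z/367Z)^× is cyclic (|G| = 366); a cyclic group of order m has exactly φ(d) elements of each order d | m, and none otherwise.
6 = 2 · 3 divides 366, and φ(6) = 2.

2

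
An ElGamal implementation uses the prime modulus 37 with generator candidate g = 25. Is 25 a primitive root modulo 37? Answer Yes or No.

No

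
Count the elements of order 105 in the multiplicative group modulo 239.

0

φ(239) = 239 − 1 = 238 = 2 · 7 · 17.
In a cyclic group of order 238, there are φ(d) elements of order d for each divisor d of 238, and zero for non-divisors.
Here 238 is not a multiple of 105, so there are no elements of order 105.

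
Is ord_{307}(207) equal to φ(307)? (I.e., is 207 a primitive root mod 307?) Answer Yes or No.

Yes

φ(307) = 307 − 1 = 306 = 2 · 3^2 · 17.
207 is a primitive root mod 307 iff 207^(φ(307)/q) ≢ 1 for every prime q | φ(307), i.e. q ∈ {2, 3, 17}.
207^153 ≡ 306 (mod 307)  [q = 2: ≢ 1 ✓]
207^102 ≡ 17 (mod 307)  [q = 3: ≢ 1 ✓]
207^18 ≡ 81 (mod 307)  [q = 17: ≢ 1 ✓]
Every test exponent gives a nontrivial residue, hence 207 generates the full group.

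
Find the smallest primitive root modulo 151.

φ(151) = 151 − 1 = 150 = 2 · 3 · 5^2.
Test candidates g = 2, 3, … against the prime factors q ∈ {2, 3, 5} of φ(151): g is a generator iff g^(150/q) ≢ 1 for every such q.
g = 2: 2^75 ≡ 1 — hits 1, so not a primitive root.
g = 3: 3^75 ≡ 150; 3^50 ≡ 1 — hits 1, so not a primitive root.
g = 4: 4^75 ≡ 1 — hits 1, so not a primitive root.
g = 5: 5^75 ≡ 1 — hits 1, so not a primitive root.
g = 6: 6^75 ≡ 150; 6^50 ≡ 32; 6^30 ≡ 59 — none is 1, so 6 is a primitive root.
So 6 is the smallest generator of (Z/151Z)^×.

6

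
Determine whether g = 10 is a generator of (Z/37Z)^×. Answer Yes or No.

No

φ(37) = 37 − 1 = 36 = 2^2 · 3^2.
Test 10^(36/q) mod 37 for each prime factor q of 36:
10^18 ≡ 1 (mod 37)  [q = 2: ≡ 1 ✗]
10^12 ≡ 1 (mod 37)  [q = 3: ≡ 1 ✗]
The check at q = 2 fails, so 10 generates a proper subgroup.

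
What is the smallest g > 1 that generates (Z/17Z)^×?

φ(17) = 17 − 1 = 16 = 2^4.
g is a primitive root iff g^(16/q) ≢ 1 (mod 17) for each prime q ∈ {2}.
g = 2: 2^8 ≡ 1 — hits 1, so not a primitive root.
g = 3: 3^8 ≡ 16 — none is 1, so 3 is a primitive root.
Hence the least primitive root of 17 is 3.

3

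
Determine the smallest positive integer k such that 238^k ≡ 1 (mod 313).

156

Since 238 ∈ (Z/313Z)^×, its order divides φ(313) = 313 − 1 = 312 = 2^3 · 3 · 13.
Divisors of 312: 1, 2, 3, 4, 6, 8, 12, 13, 24, 26, 39, 52, 78, 104, 156, 312.
Check 238^d mod 313 for each divisor in increasing order:
238^1 ≡ 238 (mod 313)
238^2 ≡ 304 (mod 313)
238^3 ≡ 49 (mod 313)
238^4 ≡ 81 (mod 313)
238^6 ≡ 210 (mod 313)
238^8 ≡ 301 (mod 313)
238^12 ≡ 280 (mod 313)
238^13 ≡ 284 (mod 313)
238^24 ≡ 150 (mod 313)
238^26 ≡ 215 (mod 313)
238^39 ≡ 25 (mod 313)
238^52 ≡ 214 (mod 313)
238^78 ≡ 312 (mod 313)
238^104 ≡ 98 (mod 313)
238^156 ≡ 1 (mod 313) ✓
Therefore the multiplicative order of 238 modulo 313 is 156.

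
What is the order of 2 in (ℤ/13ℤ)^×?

12

Since 2 ∈ (Z/13Z)^×, its order divides φ(13) = 13 − 1 = 12 = 2^2 · 3.
Divisors of 12: 1, 2, 3, 4, 6, 12.
Check 2^d mod 13 for each divisor in increasing order:
2^1 ≡ 2
2^2 ≡ 4
2^3 ≡ 8
2^4 ≡ 3
2^6 ≡ 12
2^12 ≡ 1
The smallest such exponent is 12, so the order of 2 is 12.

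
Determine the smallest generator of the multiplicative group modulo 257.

φ(257) = 257 − 1 = 256 = 2^8.
g is a primitive root iff g^(256/q) ≢ 1 (mod 257) for each prime q ∈ {2}.
g = 2: 2^128 ≡ 1 — hits 1, so not a primitive root.
g = 3: 3^128 ≡ 256 — none is 1, so 3 is a primitive root.
So 3 is the smallest generator of (Z/257Z)^×.

3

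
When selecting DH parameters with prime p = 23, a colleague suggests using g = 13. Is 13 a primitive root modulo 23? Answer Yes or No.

No

φ(23) = 23 − 1 = 22 = 2 · 11.
An element g generates (Z/23Z)^× iff g^(22/q) ≢ 1 (mod 23) for each prime q ∈ {2, 11}.
13^11 ≡ 1 (mod 23)  [q = 2: ≡ 1 ✗]
13^2 ≡ 8 (mod 23)  [q = 11: ≢ 1 ✓]
13^11 ≡ 1 shows ord(13) | 11, strictly less than φ(23); not a primitive root.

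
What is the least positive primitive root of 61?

φ(61) = 61 − 1 = 60 = 2^2 · 3 · 5.
g is a primitive root iff g^(60/q) ≢ 1 (mod 61) for each prime q ∈ {2, 3, 5}.
g = 2: 2^30 ≡ 60; 2^20 ≡ 47; 2^12 ≡ 9 — none is 1, so 2 is a primitive root.
Hence the least primitive root of 61 is 2.

2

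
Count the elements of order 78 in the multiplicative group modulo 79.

φ(79) = 79 − 1 = 78 = 2 · 3 · 13.
(Z/79Z)^× is cyclic (|G| = 78); a cyclic group of order m has exactly φ(d) elements of each order d | m, and none otherwise.
78 = 2 · 3 · 13 divides 78, and φ(78) = 24.

24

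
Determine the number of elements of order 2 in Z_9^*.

φ(9) = φ(3^2) = 3·(3−1) = 6 = 2 · 3.
In a cyclic group of order 6, there are φ(d) elements of order d for each divisor d of 6, and zero for non-divisors.
2 | 6, and φ(2) = 2 − 1 = 1.

1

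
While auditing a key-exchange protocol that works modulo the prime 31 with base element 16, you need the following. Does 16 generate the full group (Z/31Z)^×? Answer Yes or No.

No

φ(31) = 31 − 1 = 30 = 2 · 3 · 5.
An element g generates (Z/31Z)^× iff g^(30/q) ≢ 1 (mod 31) for each prime q ∈ {2, 3, 5}.
16^15 ≡ 1 (mod 31)  [q = 2: ≡ 1 ✗]
16^10 ≡ 1 (mod 31)  [q = 3: ≡ 1 ✗]
16^6 ≡ 16 (mod 31)  [q = 5: ≢ 1 ✓]
The check at q = 2 fails, so 16 generates a proper subgroup.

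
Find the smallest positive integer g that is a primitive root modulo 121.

2

φ(121) = φ(11^2) = 11·(11−1) = 110 = 2 · 5 · 11.
g is a primitive root iff g^(110/q) ≢ 1 (mod 121) for each prime q ∈ {2, 5, 11}.
g = 2: 2^55 ≡ 120; 2^22 ≡ 81; 2^10 ≡ 56 — none is 1, so 2 is a primitive root.
Hence the least primitive root of 121 is 2.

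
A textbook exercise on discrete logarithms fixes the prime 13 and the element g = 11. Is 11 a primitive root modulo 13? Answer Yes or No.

φ(13) = 13 − 1 = 12 = 2^2 · 3.
11 is a primitive root mod 13 iff 11^(φ(13)/q) ≢ 1 for every prime q | φ(13), i.e. q ∈ {2, 3}.
11^6 ≡ 12 (mod 13)  [q = 2: ≢ 1 ✓]
11^4 ≡ 3 (mod 13)  [q = 3: ≢ 1 ✓]
All checks pass, so 11 has order 12 and is a primitive root modulo 13.

Yes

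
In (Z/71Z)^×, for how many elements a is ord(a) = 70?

24

φ(71) = 71 − 1 = 70 = 2 · 5 · 7.
In a cyclic group of order 70, there are φ(d) elements of order d for each divisor d of 70, and zero for non-divisors.
70 = 2 · 5 · 7 divides 70, and φ(70) = 24.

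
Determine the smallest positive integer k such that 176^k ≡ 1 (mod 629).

144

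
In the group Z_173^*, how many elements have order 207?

0

φ(173) = 173 − 1 = 172 = 2^2 · 43.
(Z/173Z)^× is cyclic (|G| = 172); a cyclic group of order m has exactly φ(d) elements of each order d | m, and none otherwise.
Here 172 is not a multiple of 207, so there are no elements of order 207.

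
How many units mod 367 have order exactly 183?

120

φ(367) = 367 − 1 = 366 = 2 · 3 · 61.
Since (Z/367Z)^× is cyclic of order 366, the number of elements of order d is φ(d) when d | 366 and 0 otherwise.
183 = 3 · 61 divides 366, and φ(183) = 120.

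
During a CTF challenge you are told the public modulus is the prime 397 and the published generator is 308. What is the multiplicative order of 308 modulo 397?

ord(308) | φ(397) = 397 − 1 = 396 = 2^2 · 3^2 · 11.
Divisors of 396: 1, 2, 3, 4, 6, 9, 11, 12, 18, 22, 33, 36, 44, 66, 99, 132, 198, 396.
Compute 308^d (mod 397) for the divisors d until we hit 1:
308^1 ≡ 308
308^2 ≡ 378
308^3 ≡ 103
308^4 ≡ 361
308^6 ≡ 287
308^9 ≡ 183
308^11 ≡ 96
308^12 ≡ 190
308^18 ≡ 141
308^22 ≡ 85
308^33 ≡ 220
308^36 ≡ 31
308^44 ≡ 79
308^66 ≡ 363
308^99 ≡ 63
308^132 ≡ 362
308^198 ≡ 396
308^396 ≡ 1
Hence ord(308) = 396.

396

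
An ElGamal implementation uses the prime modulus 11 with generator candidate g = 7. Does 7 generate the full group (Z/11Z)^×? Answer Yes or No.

Yes

φ(11) = 11 − 1 = 10 = 2 · 5.
It suffices to check that the order of 7 is not a proper divisor of 10: compute 7^(10/q) for q ∈ {2, 5}.
7^5 ≡ 10 (mod 11)  [q = 2: ≢ 1 ✓]
7^2 ≡ 5 (mod 11)  [q = 5: ≢ 1 ✓]
Every test exponent gives a nontrivial residue, hence 7 generates the full group.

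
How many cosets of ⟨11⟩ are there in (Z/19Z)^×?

6

ord(11) | φ(19) = 19 − 1 = 18 = 2 · 3^2.
Divisors of 18: 1, 2, 3, 6, 9, 18.
Compute 11^d (mod 19) for the divisors d until we hit 1:
11^1 ≡ 11 (mod 19)
11^2 ≡ 7 (mod 19)
11^3 ≡ 1 (mod 19) ✓
So ord_19(11) = 3, hence |⟨11⟩| = 3.
[(Z/19Z)^× : ⟨11⟩] = 18/3 = 6.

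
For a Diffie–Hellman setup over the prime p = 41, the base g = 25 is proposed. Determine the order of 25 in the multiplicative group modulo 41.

By Lagrange's theorem, ord_41(25) divides φ(41) = 41 − 1 = 40 = 2^3 · 5.
Divisors of 40: 1, 2, 4, 5, 8, 10, 20, 40.
Evaluate successive powers at the divisors of 40:
25^1 ≡ 25 (mod 41)
25^2 ≡ 10 (mod 41)
25^4 ≡ 18 (mod 41)
25^5 ≡ 40 (mod 41)
25^8 ≡ 37 (mod 41)
25^10 ≡ 1 (mod 41) ✓
The smallest such exponent is 10, so the order of 25 is 10.

10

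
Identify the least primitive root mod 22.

7

φ(22) = φ(2)·φ(11) = 1·10 = 10 = 2 · 5.
Test candidates g = 2, 3, … against the prime factors q ∈ {2, 5} of φ(22): g is a generator iff g^(10/q) ≢ 1 for every such q.
g = 2: gcd(2, 22) = 2 > 1, not a unit — skip.
g = 3: 3^5 ≡ 1 — hits 1, so not a primitive root.
g = 4: gcd(4, 22) = 2 > 1, not a unit — skip.
g = 5: 5^5 ≡ 1 — hits 1, so not a primitive root.
g = 6: gcd(6, 22) = 2 > 1, not a unit — skip.
g = 7: 7^5 ≡ 21; 7^2 ≡ 5 — none is 1, so 7 is a primitive root.
Hence the least primitive root of 22 is 7.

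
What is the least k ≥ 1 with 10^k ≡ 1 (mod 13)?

6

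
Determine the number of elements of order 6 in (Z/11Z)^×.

0

φ(11) = 11 − 1 = 10 = 2 · 5.
Since (Z/11Z)^× is cyclic of order 10, the number of elements of order d is φ(d) when d | 10 and 0 otherwise.
Here 10 is not a multiple of 6, so there are no elements of order 6.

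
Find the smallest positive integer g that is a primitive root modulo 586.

3

φ(586) = φ(2)·φ(293) = 1·292 = 292 = 2^2 · 73.
g is a primitive root iff g^(292/q) ≢ 1 (mod 586) for each prime q ∈ {2, 73}.
g = 2: gcd(2, 586) = 2 > 1, not a unit — skip.
g = 3: 3^146 ≡ 585; 3^4 ≡ 81 — none is 1, so 3 is a primitive root.
So 3 is the smallest generator of (Z/586Z)^×.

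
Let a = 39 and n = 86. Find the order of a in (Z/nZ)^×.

By Lagrange's theorem, ord_86(39) divides φ(86) = φ(2)·φ(43) = 1·42 = 42 = 2 · 3 · 7.
Divisors of 42: 1, 2, 3, 6, 7, 14, 21, 42.
Test each divisor d:
39^1 ≡ 39
39^2 ≡ 59
39^3 ≡ 65
39^6 ≡ 11
39^7 ≡ 85
39^14 ≡ 1
So ord_86(39) = 14.

14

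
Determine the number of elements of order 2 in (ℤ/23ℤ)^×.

1

φ(23) = 23 − 1 = 22 = 2 · 11.
Since (Z/23Z)^× is cyclic of order 22, the number of elements of order d is φ(d) when d | 22 and 0 otherwise.
2 | 22, and φ(2) = 2 − 1 = 1.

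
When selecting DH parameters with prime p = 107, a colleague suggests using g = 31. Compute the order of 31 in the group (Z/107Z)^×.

106

The order of 31 must divide φ(107) = 107 − 1 = 106 = 2 · 53.
Divisors of 106: 1, 2, 53, 106.
Check 31^d mod 107 for each divisor in increasing order:
31^1 ≡ 31
31^2 ≡ 105
31^53 ≡ 106
31^106 ≡ 1
So ord_107(31) = 106.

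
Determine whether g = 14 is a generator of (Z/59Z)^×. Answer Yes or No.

Yes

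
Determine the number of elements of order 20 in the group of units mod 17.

φ(17) = 17 − 1 = 16 = 2^4.
(Z/17Z)^× is cyclic (|G| = 16); a cyclic group of order m has exactly φ(d) elements of each order d | m, and none otherwise.
20 does not divide 16, so no element of (Z/17Z)^× has order 20.

0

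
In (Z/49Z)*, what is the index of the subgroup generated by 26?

ord(26) | φ(49) = φ(7^2) = 7·(7−1) = 42 = 2 · 3 · 7.
Divisors of 42: 1, 2, 3, 6, 7, 14, 21, 42.
Check 26^d mod 49 for each divisor in increasing order:
26^1 ≡ 26
26^2 ≡ 39
26^3 ≡ 34
26^6 ≡ 29
26^7 ≡ 19
26^14 ≡ 18
26^21 ≡ 48
26^42 ≡ 1
Thus |⟨26⟩| = ord(26) = 42.
Index = |(Z/49Z)^×| / |⟨26⟩| = 42 / 42 = 1.

1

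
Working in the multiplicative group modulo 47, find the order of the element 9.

23

ord(9) | φ(47) = 47 − 1 = 46 = 2 · 23.
Divisors of 46: 1, 2, 23, 46.
Test each divisor d:
9^1 ≡ 9 (mod 47)
9^2 ≡ 34 (mod 47)
9^23 ≡ 1 (mod 47) ✓
The smallest such exponent is 23, so the order of 9 is 23.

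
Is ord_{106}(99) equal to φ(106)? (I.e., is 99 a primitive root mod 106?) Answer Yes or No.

No

φ(106) = φ(2)·φ(53) = 1·52 = 52 = 2^2 · 13.
99 is a primitive root mod 106 iff 99^(φ(106)/q) ≢ 1 for every prime q | φ(106), i.e. q ∈ {2, 13}.
99^26 ≡ 1 (mod 106)  [q = 2: ≡ 1 ✗]
99^4 ≡ 69 (mod 106)  [q = 13: ≢ 1 ✓]
Since 99^26 ≡ 1, the order of 99 divides 26 < 52, so 99 is not a primitive root.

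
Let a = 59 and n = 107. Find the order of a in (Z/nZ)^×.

ord(59) | φ(107) = 107 − 1 = 106 = 2 · 53.
Divisors of 106: 1, 2, 53, 106.
Test each divisor d:
59^1 ≡ 59 (mod 107)
59^2 ≡ 57 (mod 107)
59^53 ≡ 106 (mod 107)
59^106 ≡ 1 (mod 107) ✓
Hence ord(59) = 106.

106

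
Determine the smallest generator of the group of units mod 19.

φ(19) = 19 − 1 = 18 = 2 · 3^2.
Test candidates g = 2, 3, … against the prime factors q ∈ {2, 3} of φ(19): g is a generator iff g^(18/q) ≢ 1 for every such q.
g = 2: 2^9 ≡ 18; 2^6 ≡ 7 — none is 1, so 2 is a primitive root.
So 2 is the smallest generator of (Z/19Z)^×.

2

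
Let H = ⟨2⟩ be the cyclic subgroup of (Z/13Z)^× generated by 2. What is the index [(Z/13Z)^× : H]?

Since 2 ∈ (Z/13Z)^×, its order divides φ(13) = 13 − 1 = 12 = 2^2 · 3.
Divisors of 12: 1, 2, 3, 4, 6, 12.
Compute 2^d (mod 13) for the divisors d until we hit 1:
2^1 ≡ 2 (mod 13)
2^2 ≡ 4 (mod 13)
2^3 ≡ 8 (mod 13)
2^4 ≡ 3 (mod 13)
2^6 ≡ 12 (mod 13)
2^12 ≡ 1 (mod 13) ✓
Thus |⟨2⟩| = ord(2) = 12.
Index = |(Z/13Z)^×| / |⟨2⟩| = 12 / 12 = 1.

1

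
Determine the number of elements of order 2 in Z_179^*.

φ(179) = 179 − 1 = 178 = 2 · 89.
(Z/179Z)^× is cyclic (|G| = 178); a cyclic group of order m has exactly φ(d) elements of each order d | m, and none otherwise.
2 | 178, and φ(2) = 2 − 1 = 1.

1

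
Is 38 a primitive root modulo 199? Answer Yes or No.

Yes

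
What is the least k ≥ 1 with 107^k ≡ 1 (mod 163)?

162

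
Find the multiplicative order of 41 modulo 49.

The order of 41 must divide φ(49) = φ(7^2) = 7·(7−1) = 42 = 2 · 3 · 7.
Divisors of 42: 1, 2, 3, 6, 7, 14, 21, 42.
Evaluate successive powers at the divisors of 42:
41^1 ≡ 41
41^2 ≡ 15
41^3 ≡ 27
41^6 ≡ 43
41^7 ≡ 48
41^14 ≡ 1
Hence ord(41) = 14.

14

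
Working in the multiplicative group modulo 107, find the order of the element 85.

By Lagrange's theorem, ord_107(85) divides φ(107) = 107 − 1 = 106 = 2 · 53.
Divisors of 106: 1, 2, 53, 106.
Check 85^d mod 107 for each divisor in increasing order:
85^1 ≡ 85 (mod 107)
85^2 ≡ 56 (mod 107)
85^53 ≡ 1 (mod 107) ✓
So ord_107(85) = 53.

53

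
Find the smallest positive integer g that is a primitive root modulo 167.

φ(167) = 167 − 1 = 166 = 2 · 83.
g is a primitive root iff g^(166/q) ≢ 1 (mod 167) for each prime q ∈ {2, 83}.
g = 2: 2^83 ≡ 1 — hits 1, so not a primitive root.
g = 3: 3^83 ≡ 1 — hits 1, so not a primitive root.
g = 4: 4^83 ≡ 1 — hits 1, so not a primitive root.
g = 5: 5^83 ≡ 166; 5^2 ≡ 25 — none is 1, so 5 is a primitive root.
The smallest primitive root modulo 167 is 5.

5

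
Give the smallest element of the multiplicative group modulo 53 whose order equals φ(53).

φ(53) = 53 − 1 = 52 = 2^2 · 13.
g is a primitive root iff g^(52/q) ≢ 1 (mod 53) for each prime q ∈ {2, 13}.
g = 2: 2^26 ≡ 52; 2^4 ≡ 16 — none is 1, so 2 is a primitive root.
Hence the least primitive root of 53 is 2.

2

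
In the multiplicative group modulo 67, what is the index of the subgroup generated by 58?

3

By Lagrange's theorem, ord_67(58) divides φ(67) = 67 − 1 = 66 = 2 · 3 · 11.
Divisors of 66: 1, 2, 3, 6, 11, 22, 33, 66.
Check 58^d mod 67 for each divisor in increasing order:
58^1 ≡ 58 (mod 67)
58^2 ≡ 14 (mod 67)
58^3 ≡ 8 (mod 67)
58^6 ≡ 64 (mod 67)
58^11 ≡ 66 (mod 67)
58^22 ≡ 1 (mod 67) ✓
Thus |⟨58⟩| = ord(58) = 22.
[(Z/67Z)^× : ⟨58⟩] = 66/22 = 3.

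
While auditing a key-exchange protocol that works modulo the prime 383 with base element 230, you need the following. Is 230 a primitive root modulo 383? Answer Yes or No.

Yes

φ(383) = 383 − 1 = 382 = 2 · 191.
An element g generates (Z/383Z)^× iff g^(382/q) ≢ 1 (mod 383) for each prime q ∈ {2, 191}.
230^191 ≡ 382 (mod 383)  [q = 2: ≢ 1 ✓]
230^2 ≡ 46 (mod 383)  [q = 191: ≢ 1 ✓]
All checks pass, so 230 has order 382 and is a primitive root modulo 383.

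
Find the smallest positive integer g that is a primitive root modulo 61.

2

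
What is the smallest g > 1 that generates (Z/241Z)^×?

φ(241) = 241 − 1 = 240 = 2^4 · 3 · 5.
Test candidates g = 2, 3, … against the prime factors q ∈ {2, 3, 5} of φ(241): g is a generator iff g^(240/q) ≢ 1 for every such q.
g = 2: 2^120 ≡ 1 — hits 1, so not a primitive root.
g = 3: 3^120 ≡ 1 — hits 1, so not a primitive root.
g = 4: 4^120 ≡ 1 — hits 1, so not a primitive root.
g = 5: 5^120 ≡ 1 — hits 1, so not a primitive root.
g = 6: 6^120 ≡ 1 — hits 1, so not a primitive root.
g = 7: 7^120 ≡ 240; 7^80 ≡ 15; 7^48 ≡ 91 — none is 1, so 7 is a primitive root.
So 7 is the smallest generator of (Z/241Z)^×.

7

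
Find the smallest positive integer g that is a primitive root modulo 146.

5

φ(146) = φ(2)·φ(73) = 1·72 = 72 = 2^3 · 3^2.
Test candidates g = 2, 3, … against the prime factors q ∈ {2, 3} of φ(146): g is a generator iff g^(72/q) ≢ 1 for every such q.
g = 2: gcd(2, 146) = 2 > 1, not a unit — skip.
g = 3: 3^36 ≡ 1 — hits 1, so not a primitive root.
g = 4: gcd(4, 146) = 2 > 1, not a unit — skip.
g = 5: 5^36 ≡ 145; 5^24 ≡ 81 — none is 1, so 5 is a primitive root.
So 5 is the smallest generator of (Z/146Z)^×.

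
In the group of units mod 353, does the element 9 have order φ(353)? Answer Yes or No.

φ(353) = 353 − 1 = 352 = 2^5 · 11.
Test 9^(352/q) mod 353 for each prime factor q of 352:
9^176 ≡ 1 (mod 353)  [q = 2: ≡ 1 ✗]
9^32 ≡ 185 (mod 353)  [q = 11: ≢ 1 ✓]
9^176 ≡ 1 shows ord(9) | 176, strictly less than φ(353); not a primitive root.

No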